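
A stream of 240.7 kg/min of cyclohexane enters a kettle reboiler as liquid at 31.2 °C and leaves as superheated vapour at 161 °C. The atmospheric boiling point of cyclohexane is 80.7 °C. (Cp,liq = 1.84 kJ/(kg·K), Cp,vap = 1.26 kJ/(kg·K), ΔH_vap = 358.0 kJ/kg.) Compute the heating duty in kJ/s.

liquid 31.2→80.7 °C: 91.08 kJ/kg
vaporisation at 80.7 °C: 358 kJ/kg
vapour 80.7→161 °C: 101.18 kJ/kg
Δh = 91.08 + 358 + 101.18 = 550.26 kJ/kg
Q = ṁ·Δh = 240.7 kg/min × 550.26 kJ/kg = 132450 kJ/min
|Q| = 2207.5 kW

Q = 2210 kJ/s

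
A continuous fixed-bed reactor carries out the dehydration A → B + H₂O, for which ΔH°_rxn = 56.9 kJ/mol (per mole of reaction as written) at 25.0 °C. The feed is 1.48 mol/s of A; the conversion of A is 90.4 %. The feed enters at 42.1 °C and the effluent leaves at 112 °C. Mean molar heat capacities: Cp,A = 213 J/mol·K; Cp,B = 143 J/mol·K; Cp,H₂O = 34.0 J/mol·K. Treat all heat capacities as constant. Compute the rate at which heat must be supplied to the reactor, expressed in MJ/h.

Q_in = 338 MJ/h

Extent of reaction ξ = 0.904 × 1.48 = 1.3379 mol/s
Reaction term: ξ·ΔH°_rxn = 1.3379 × 56.9 = 76.128 kJ/s
Sensible, feed 42.1→25 °C: -5.3906 kJ/s
Outlet flows (mol/s): A 0.14208, B 1.3379, H₂O 1.3379
Sensible, products 25→112 °C: 23.236 kJ/s
Q = ΔH = 93.973 kJ/s = 93.973 kW
Heat supplied = 338.3 MJ/h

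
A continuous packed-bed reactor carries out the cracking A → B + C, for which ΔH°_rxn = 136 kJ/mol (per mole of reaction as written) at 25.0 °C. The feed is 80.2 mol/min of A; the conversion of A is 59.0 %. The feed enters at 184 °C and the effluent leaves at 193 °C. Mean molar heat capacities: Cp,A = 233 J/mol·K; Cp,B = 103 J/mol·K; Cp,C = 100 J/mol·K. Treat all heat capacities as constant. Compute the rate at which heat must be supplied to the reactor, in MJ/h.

Q_in = 382 MJ/h

Extent of reaction ξ = 0.590 × 80.2 = 47.318 mol/min
Reaction term: ξ·ΔH°_rxn = 47.318 × 136 = 6435.2 kJ/min
Sensible, feed 184→25 °C: -2971.2 kJ/min
Outlet flows (mol/min): A 32.882, B 47.318, C 47.318
Sensible, products 25→193 °C: 2900.9 kJ/min
Q = ΔH = 6364.9 kJ/min = 106.08 kW
Heat supplied = 381.9 MJ/h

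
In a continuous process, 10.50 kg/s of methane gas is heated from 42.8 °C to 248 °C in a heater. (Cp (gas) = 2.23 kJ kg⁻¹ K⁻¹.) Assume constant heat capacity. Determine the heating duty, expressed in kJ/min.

Q = ṁ·Cp·ΔT = 10.50 × 2.23 × (248 − 42.8) = 4804.8 kJ/s
Heating duty = 288290 kJ/min

Q = 288000 kJ/min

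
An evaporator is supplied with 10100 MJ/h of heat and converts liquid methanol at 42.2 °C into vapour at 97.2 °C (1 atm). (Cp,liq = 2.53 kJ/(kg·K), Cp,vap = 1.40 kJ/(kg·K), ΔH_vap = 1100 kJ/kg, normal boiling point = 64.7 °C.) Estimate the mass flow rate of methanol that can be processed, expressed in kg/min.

ṁ = 140 kg/min

Δh = 2.53×(64.7−42.2) + 1100 + 1.40×(97.2−64.7) = 1202.4 kJ/kg
Q = 10100 MJ/h = 2805.6 kJ/s = 168330 kJ/min
ṁ = Q/Δh = 168330 / 1202.4 = 139.99 kg/min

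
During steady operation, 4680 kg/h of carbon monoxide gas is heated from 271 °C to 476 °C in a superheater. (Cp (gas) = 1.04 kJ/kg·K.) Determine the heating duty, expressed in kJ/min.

Q = ṁ·Cp·ΔT = 4680 × 1.04 × (476 − 271) = 997780 kJ/h
Converting: 997780 / 3600 s = 277.16 kW
Heating duty = 16630 kJ/min

Q = 16600 kJ/min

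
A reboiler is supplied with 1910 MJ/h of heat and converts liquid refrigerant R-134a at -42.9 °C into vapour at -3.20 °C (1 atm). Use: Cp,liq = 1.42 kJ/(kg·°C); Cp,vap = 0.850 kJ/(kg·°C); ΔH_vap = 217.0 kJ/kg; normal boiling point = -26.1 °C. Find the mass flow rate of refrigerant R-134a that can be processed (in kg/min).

Δh = 1.42×(-26.1−-42.9) + 217.0 + 0.850×(-3.20−-26.1) = 260.32 kJ/kg
Q = 1910 MJ/h = 530.56 kJ/s = 31833 kJ/min
ṁ = Q/Δh = 31833 / 260.32 = 122.28 kg/min

ṁ = 122 kg/min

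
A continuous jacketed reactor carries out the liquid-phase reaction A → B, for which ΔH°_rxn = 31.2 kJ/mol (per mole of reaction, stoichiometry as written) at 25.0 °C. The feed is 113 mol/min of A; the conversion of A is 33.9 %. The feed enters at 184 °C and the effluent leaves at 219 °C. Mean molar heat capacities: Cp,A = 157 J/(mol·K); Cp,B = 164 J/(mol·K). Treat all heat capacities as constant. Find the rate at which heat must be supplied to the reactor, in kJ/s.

Q_in = 31.1 kJ/s

Extent of reaction ξ = 0.339 × 113 = 38.307 mol/min
Reaction term: ξ·ΔH°_rxn = 38.307 × 31.2 = 1195.2 kJ/min
Sensible, feed 184→25 °C: -2820.8 kJ/min
Outlet flows (mol/min): A 74.693, B 38.307
Sensible, products 25→219 °C: 3493.8 kJ/min
Q = ΔH = 1868.1 kJ/min = 31.136 kW
Heat supplied = 31.136 kJ/s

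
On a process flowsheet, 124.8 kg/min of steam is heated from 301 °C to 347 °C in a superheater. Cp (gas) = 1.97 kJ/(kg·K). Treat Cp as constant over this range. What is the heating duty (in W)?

Q = ṁ·Cp·ΔT = 124.8 × 1.97 × (347 − 301) = 11309 kJ/min
Converting: 11309 / 60 s = 188.49 kW
Heating duty = 188490 W

Q = 188000 W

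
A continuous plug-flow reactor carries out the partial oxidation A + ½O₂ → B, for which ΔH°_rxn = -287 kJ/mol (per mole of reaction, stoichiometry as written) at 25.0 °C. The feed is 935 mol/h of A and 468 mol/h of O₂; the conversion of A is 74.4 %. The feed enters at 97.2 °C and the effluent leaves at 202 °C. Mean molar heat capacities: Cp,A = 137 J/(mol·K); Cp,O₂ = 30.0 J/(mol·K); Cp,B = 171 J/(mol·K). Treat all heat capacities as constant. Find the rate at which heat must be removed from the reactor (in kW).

Q_out = 50.7 kW

Extent of reaction ξ = 0.744 × 935 = 695.64 mol/h
Reaction term: ξ·ΔH°_rxn = 695.64 × -287 = -199650 kJ/h
Sensible, feed 97.2→25 °C: -10262 kJ/h
Outlet flows (mol/h): A 239.36, O₂ 120.18, B 695.64
Sensible, products 25→202 °C: 27497 kJ/h
Q = ΔH = -182410 kJ/h = -50.67 kW
Heat removed = 50.67 kW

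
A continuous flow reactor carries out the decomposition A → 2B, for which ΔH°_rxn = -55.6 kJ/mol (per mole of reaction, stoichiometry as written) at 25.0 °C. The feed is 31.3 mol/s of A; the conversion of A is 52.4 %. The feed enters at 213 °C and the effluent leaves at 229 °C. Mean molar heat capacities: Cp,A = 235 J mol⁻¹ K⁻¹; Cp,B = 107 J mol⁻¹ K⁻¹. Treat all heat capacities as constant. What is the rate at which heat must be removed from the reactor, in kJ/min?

Extent of reaction ξ = 0.524 × 31.3 = 16.401 mol/s
Reaction term: ξ·ΔH°_rxn = 16.401 × -55.6 = -911.91 kJ/s
Sensible, feed 213→25 °C: -1382.8 kJ/s
Outlet flows (mol/s): A 14.899, B 32.802
Sensible, products 25→229 °C: 1430.3 kJ/s
Q = ΔH = -864.48 kJ/s = -864.48 kW
Heat removed = 51869 kJ/min

Q_out = 51900 kJ/min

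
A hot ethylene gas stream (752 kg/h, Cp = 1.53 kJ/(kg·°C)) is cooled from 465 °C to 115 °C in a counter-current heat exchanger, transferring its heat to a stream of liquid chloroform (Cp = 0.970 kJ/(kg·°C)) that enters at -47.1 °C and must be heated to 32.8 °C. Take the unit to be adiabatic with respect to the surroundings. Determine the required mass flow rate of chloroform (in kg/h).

ṁ_c = 5200 kg/h

Heat released by hot stream: Q = 752 × 1.53 × (465 − 115) = 402700 kJ/h
Energy balance on cold side (adiabatic exchanger): Q = ṁ_c·Cp_c·(T_c,out − T_c,in)
ṁ_c = 402700 / [0.970 × (32.8 − -47.1)] = 5195.9 kg/h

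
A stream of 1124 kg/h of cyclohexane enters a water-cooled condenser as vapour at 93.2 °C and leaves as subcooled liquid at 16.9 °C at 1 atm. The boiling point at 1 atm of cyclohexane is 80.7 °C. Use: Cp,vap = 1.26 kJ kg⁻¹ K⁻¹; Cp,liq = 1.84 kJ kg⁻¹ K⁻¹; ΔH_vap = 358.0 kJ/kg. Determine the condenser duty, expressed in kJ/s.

vapour 93.2→80.7 °C: -15.75 kJ/kg
condensation at 80.7 °C: -358 kJ/kg
liquid 80.7→16.9 °C: -117.39 kJ/kg
Δh = -15.75 + -358 + -117.39 = -491.14 kJ/kg
Q = ṁ·Δh = 1124 kg/h × -491.14 kJ/kg = -552040 kJ/h
|Q| = 153.35 kW

Q_c = 153 kJ/s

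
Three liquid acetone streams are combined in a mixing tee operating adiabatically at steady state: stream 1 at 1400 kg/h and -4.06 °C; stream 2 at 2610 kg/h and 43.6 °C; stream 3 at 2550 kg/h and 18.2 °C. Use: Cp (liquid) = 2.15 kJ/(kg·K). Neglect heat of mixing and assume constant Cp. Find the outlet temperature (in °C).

T_out = 23.6 °C

Adiabatic, steady state ⇒ Σ ṁᵢCp,ᵢ(T_out − Tᵢ) = 0
T_out = Σ ṁᵢCp,ᵢTᵢ / Σ ṁᵢCp,ᵢ
      = 332220 / 14104 = 23.555 °C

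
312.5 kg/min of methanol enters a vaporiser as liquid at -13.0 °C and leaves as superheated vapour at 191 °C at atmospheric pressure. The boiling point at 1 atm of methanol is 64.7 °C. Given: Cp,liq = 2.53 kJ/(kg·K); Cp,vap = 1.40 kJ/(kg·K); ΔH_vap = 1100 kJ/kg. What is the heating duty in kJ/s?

liquid -13.0→64.7 °C: 196.58 kJ/kg
vaporisation at 64.7 °C: 1100 kJ/kg
vapour 64.7→191 °C: 176.82 kJ/kg
Δh = 196.58 + 1100 + 176.82 = 1473.4 kJ/kg
Q = ṁ·Δh = 312.5 kg/min × 1473.4 kJ/kg = 460440 kJ/min
|Q| = 7674 kW

Q = 7670 kJ/s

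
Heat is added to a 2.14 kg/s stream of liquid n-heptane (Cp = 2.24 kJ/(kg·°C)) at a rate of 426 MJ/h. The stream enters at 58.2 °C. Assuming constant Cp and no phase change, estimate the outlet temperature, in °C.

T_out = 82.9 °C

Q = 426 MJ/h = 118.33 kJ/s
ΔT = Q/(ṁ·Cp) = 118.33/(2.14×2.24) = 24.686 K
T_out = 58.2 + 24.686 = 82.886 °C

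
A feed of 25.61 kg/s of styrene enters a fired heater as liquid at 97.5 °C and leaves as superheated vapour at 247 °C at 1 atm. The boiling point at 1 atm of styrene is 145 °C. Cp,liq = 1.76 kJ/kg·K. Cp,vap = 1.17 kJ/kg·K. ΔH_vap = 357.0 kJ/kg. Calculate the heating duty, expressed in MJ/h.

liquid 97.5→145 °C: 83.6 kJ/kg
vaporisation at 145 °C: 357 kJ/kg
vapour 145→247 °C: 119.34 kJ/kg
Δh = 83.6 + 357 + 119.34 = 559.94 kJ/kg
Q = ṁ·Δh = 25.61 kg/s × 559.94 kJ/kg = 14340 kJ/s
|Q| = 14340 kW = 51624 MJ/h

Q = 51600 MJ/h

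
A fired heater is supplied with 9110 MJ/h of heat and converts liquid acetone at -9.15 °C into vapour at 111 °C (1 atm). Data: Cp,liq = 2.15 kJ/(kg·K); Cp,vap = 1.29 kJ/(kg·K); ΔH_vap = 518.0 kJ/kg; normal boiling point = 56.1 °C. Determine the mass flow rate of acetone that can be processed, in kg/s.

Δh = 2.15×(56.1−-9.15) + 518.0 + 1.29×(111−56.1) = 729.11 kJ/kg
Q = 9110 MJ/h = 2530.6 kJ/s = 2530.6 kJ/s
ṁ = Q/Δh = 2530.6 / 729.11 = 3.4708 kg/s

ṁ = 3.47 kg/s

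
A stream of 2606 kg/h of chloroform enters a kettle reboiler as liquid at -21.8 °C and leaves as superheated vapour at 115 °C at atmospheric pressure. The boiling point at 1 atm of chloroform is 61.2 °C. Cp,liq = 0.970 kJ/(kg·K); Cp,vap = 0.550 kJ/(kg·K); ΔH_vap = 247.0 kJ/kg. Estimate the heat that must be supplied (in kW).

liquid -21.8→61.2 °C: 80.51 kJ/kg
vaporisation at 61.2 °C: 247 kJ/kg
vapour 61.2→115 °C: 29.59 kJ/kg
Δh = 80.51 + 247 + 29.59 = 357.1 kJ/kg
Q = ṁ·Δh = 2606 kg/h × 357.1 kJ/kg = 930600 kJ/h
|Q| = 258.5 kW

Q = 259 kW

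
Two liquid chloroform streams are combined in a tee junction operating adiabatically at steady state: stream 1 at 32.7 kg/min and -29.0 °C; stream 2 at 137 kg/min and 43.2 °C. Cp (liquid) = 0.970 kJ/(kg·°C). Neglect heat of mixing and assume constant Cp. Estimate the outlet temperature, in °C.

Adiabatic, steady state ⇒ Σ ṁᵢCp,ᵢ(T_out − Tᵢ) = 0
T_out = Σ ṁᵢCp,ᵢTᵢ / Σ ṁᵢCp,ᵢ
      = 4821 / 164.61 = 29.288 °C

T_out = 29.3 °C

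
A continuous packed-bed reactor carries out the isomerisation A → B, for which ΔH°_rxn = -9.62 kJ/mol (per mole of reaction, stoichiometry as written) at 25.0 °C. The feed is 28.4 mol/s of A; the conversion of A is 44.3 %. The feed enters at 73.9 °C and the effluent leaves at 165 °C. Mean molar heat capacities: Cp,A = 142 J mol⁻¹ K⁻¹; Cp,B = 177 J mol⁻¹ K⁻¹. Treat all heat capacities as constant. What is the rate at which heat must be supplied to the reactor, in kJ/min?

Extent of reaction ξ = 0.443 × 28.4 = 12.581 mol/s
Reaction term: ξ·ΔH°_rxn = 12.581 × -9.62 = -121.03 kJ/s
Sensible, feed 73.9→25 °C: -197.2 kJ/s
Outlet flows (mol/s): A 15.819, B 12.581
Sensible, products 25→165 °C: 626.24 kJ/s
Q = ΔH = 308 kJ/s = 308 kW
Heat supplied = 18480 kJ/min

Q_in = 18500 kJ/min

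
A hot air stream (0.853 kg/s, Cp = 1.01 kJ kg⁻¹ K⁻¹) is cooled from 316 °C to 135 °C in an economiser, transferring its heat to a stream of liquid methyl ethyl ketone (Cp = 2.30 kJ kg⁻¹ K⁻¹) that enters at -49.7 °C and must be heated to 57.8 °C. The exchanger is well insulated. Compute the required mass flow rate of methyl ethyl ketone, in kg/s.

Heat released by hot stream: Q = 0.853 × 1.01 × (316 − 135) = 155.94 kJ/s
Energy balance on cold side (adiabatic exchanger): Q = ṁ_c·Cp_c·(T_c,out − T_c,in)
ṁ_c = 155.94 / [2.30 × (57.8 − -49.7)] = 0.63069 kg/s

ṁ_c = 0.631 kg/s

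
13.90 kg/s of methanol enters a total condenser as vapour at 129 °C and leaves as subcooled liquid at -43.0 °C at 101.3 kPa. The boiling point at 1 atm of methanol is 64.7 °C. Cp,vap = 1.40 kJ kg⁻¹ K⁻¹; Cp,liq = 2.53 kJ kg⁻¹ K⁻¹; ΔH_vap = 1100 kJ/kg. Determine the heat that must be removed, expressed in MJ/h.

Q_c = 73200 MJ/h

vapour 129→64.7 °C: -90.02 kJ/kg
condensation at 64.7 °C: -1100 kJ/kg
liquid 64.7→-43.0 °C: -272.48 kJ/kg
Δh = -90.02 + -1100 + -272.48 = -1462.5 kJ/kg
Q = ṁ·Δh = 13.90 kg/s × -1462.5 kJ/kg = -20329 kJ/s
|Q| = 20329 kW = 73184 MJ/h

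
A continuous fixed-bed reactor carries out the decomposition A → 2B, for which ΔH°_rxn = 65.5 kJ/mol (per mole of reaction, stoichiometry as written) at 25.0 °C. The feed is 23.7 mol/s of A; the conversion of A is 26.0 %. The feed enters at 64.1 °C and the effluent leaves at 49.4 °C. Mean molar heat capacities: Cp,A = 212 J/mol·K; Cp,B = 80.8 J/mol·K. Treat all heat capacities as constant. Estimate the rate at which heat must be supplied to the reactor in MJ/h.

Extent of reaction ξ = 0.260 × 23.7 = 6.162 mol/s
Reaction term: ξ·ΔH°_rxn = 6.162 × 65.5 = 403.61 kJ/s
Sensible, feed 64.1→25 °C: -196.45 kJ/s
Outlet flows (mol/s): A 17.538, B 12.324
Sensible, products 25→49.4 °C: 115.02 kJ/s
Q = ΔH = 322.17 kJ/s = 322.17 kW
Heat supplied = 1159.8 MJ/h

Q_in = 1160 MJ/h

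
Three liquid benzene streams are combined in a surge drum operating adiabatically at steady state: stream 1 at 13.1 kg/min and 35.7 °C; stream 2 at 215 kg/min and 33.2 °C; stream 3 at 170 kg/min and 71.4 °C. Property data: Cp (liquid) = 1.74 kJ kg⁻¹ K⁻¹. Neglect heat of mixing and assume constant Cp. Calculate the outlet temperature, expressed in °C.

No heat crosses the boundary, so H_out = H_in.
T_out = Σ ṁᵢCp,ᵢTᵢ / Σ ṁᵢCp,ᵢ
      = 34354 / 692.69 = 49.595 °C

T_out = 49.6 °C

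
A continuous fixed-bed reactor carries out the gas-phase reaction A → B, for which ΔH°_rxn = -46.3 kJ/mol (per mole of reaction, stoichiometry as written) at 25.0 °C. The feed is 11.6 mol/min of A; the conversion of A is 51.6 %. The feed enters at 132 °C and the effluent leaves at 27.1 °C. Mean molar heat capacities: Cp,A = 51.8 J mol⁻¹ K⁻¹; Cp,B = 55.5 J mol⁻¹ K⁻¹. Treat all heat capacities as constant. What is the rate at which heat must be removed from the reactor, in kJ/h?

Extent of reaction ξ = 0.516 × 11.6 = 5.9856 mol/min
Reaction term: ξ·ΔH°_rxn = 5.9856 × -46.3 = -277.13 kJ/min
Sensible, feed 132→25 °C: -64.294 kJ/min
Outlet flows (mol/min): A 5.6144, B 5.9856
Sensible, products 25→27.1 °C: 1.3084 kJ/min
Q = ΔH = -340.12 kJ/min = -5.6687 kW
Heat removed = 20407 kJ/h

Q_out = 20400 kJ/h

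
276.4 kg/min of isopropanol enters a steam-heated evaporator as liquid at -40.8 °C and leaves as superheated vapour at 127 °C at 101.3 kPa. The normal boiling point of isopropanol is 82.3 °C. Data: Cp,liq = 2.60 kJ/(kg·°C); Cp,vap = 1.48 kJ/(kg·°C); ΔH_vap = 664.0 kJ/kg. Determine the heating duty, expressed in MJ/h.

liquid -40.8→82.3 °C: 320.06 kJ/kg
vaporisation at 82.3 °C: 664 kJ/kg
vapour 82.3→127 °C: 66.156 kJ/kg
Δh = 320.06 + 664 + 66.156 = 1050.2 kJ/kg
Q = ṁ·Δh = 276.4 kg/min × 1050.2 kJ/kg = 290280 kJ/min
|Q| = 4838 kW = 17417 MJ/h

Q = 17400 MJ/h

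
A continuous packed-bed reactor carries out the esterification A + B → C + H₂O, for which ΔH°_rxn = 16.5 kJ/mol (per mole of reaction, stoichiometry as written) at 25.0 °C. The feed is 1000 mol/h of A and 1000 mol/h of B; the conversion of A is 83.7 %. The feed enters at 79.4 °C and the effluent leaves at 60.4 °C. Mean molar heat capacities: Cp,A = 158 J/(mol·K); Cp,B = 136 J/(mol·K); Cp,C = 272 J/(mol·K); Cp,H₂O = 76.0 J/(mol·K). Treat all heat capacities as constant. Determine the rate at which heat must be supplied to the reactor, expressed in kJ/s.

Extent of reaction ξ = 0.837 × 1000 = 837 mol/h
Reaction term: ξ·ΔH°_rxn = 837 × 16.5 = 13810 kJ/h
Sensible, feed 79.4→25 °C: -15994 kJ/h
Outlet flows (mol/h): A 163, B 163, C 837, H₂O 837
Sensible, products 25→60.4 °C: 12008 kJ/h
Q = ΔH = 9824.5 kJ/h = 2.729 kW
Heat supplied = 2.729 kJ/s

Q_in = 2.73 kJ/s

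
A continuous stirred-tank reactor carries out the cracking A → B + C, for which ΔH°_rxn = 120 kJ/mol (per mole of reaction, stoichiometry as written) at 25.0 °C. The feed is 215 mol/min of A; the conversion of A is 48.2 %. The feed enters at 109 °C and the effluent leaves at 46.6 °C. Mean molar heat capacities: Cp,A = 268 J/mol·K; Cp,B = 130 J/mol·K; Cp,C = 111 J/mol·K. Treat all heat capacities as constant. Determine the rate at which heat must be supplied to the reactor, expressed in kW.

Q_in = 146 kW

Extent of reaction ξ = 0.482 × 215 = 103.63 mol/min
Reaction term: ξ·ΔH°_rxn = 103.63 × 120 = 12436 kJ/min
Sensible, feed 109→25 °C: -4840.1 kJ/min
Outlet flows (mol/min): A 111.37, B 103.63, C 103.63
Sensible, products 25→46.6 °C: 1184.2 kJ/min
Q = ΔH = 8779.7 kJ/min = 146.33 kW
Heat supplied = 146.33 kW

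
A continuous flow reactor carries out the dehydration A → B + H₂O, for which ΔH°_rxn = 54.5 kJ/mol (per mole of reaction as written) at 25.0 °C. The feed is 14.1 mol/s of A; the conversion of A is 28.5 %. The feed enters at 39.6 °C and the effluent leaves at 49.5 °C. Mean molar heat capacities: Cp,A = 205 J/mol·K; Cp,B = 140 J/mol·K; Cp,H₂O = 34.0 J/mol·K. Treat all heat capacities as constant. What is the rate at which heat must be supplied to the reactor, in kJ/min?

Q_in = 14700 kJ/min

Extent of reaction ξ = 0.285 × 14.1 = 4.0185 mol/s
Reaction term: ξ·ΔH°_rxn = 4.0185 × 54.5 = 219.01 kJ/s
Sensible, feed 39.6→25 °C: -42.201 kJ/s
Outlet flows (mol/s): A 10.082, B 4.0185, H₂O 4.0185
Sensible, products 25→49.5 °C: 67.765 kJ/s
Q = ΔH = 244.57 kJ/s = 244.57 kW
Heat supplied = 14674 kJ/min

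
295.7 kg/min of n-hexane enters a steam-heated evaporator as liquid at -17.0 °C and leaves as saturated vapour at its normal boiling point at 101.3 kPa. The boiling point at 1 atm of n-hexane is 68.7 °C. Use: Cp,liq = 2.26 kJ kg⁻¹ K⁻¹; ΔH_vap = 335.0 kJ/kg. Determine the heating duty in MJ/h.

Q = 9380 MJ/h

liquid -17.0→68.7 °C: 193.68 kJ/kg
vaporisation at 68.7 °C: 335 kJ/kg
Δh = 193.68 + 335 = 528.68 kJ/kg
Q = ṁ·Δh = 295.7 kg/min × 528.68 kJ/kg = 156330 kJ/min
|Q| = 2605.5 kW = 9379.9 MJ/h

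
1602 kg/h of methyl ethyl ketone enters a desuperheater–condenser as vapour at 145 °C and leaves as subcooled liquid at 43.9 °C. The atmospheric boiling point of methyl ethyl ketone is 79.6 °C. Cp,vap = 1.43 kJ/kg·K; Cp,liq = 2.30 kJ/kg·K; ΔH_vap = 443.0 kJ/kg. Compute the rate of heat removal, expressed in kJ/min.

vapour 145→79.6 °C: -93.522 kJ/kg
condensation at 79.6 °C: -443 kJ/kg
liquid 79.6→43.9 °C: -82.11 kJ/kg
Δh = -93.522 + -443 + -82.11 = -618.63 kJ/kg
Q = ṁ·Δh = 1602 kg/h × -618.63 kJ/kg = -991050 kJ/h
|Q| = 275.29 kW = 16517 kJ/min

Q_c = 16500 kJ/min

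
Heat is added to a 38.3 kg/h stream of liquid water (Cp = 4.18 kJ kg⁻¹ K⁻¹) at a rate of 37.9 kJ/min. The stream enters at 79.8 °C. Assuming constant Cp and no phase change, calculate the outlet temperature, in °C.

T_out = 94.0 °C

Q = 37.9 kJ/min = 2274 kJ/h
ΔT = Q/(ṁ·Cp) = 2274/(38.3×4.18) = 14.204 K
T_out = 79.8 + 14.204 = 94.004 °C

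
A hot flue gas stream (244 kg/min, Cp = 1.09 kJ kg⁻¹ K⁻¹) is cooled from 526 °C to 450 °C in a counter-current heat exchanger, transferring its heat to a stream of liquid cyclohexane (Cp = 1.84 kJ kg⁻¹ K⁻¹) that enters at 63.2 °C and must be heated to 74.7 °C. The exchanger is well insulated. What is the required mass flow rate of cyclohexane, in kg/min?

Heat released by hot stream: Q = 244 × 1.09 × (526 − 450) = 20213 kJ/min
Energy balance on cold side (adiabatic exchanger): Q = ṁ_c·Cp_c·(T_c,out − T_c,in)
ṁ_c = 20213 / [1.84 × (74.7 − 63.2)] = 955.24 kg/min

ṁ_c = 955 kg/min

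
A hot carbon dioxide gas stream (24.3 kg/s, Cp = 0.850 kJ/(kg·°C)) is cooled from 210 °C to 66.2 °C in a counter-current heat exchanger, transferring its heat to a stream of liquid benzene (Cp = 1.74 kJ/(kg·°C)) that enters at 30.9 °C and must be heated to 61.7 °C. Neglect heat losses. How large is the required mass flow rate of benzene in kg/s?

Heat released by hot stream: Q = 24.3 × 0.850 × (210 − 66.2) = 2970.2 kJ/s
Energy balance on cold side (adiabatic exchanger): Q = ṁ_c·Cp_c·(T_c,out − T_c,in)
ṁ_c = 2970.2 / [1.74 × (61.7 − 30.9)] = 55.422 kg/s

ṁ_c = 55.4 kg/s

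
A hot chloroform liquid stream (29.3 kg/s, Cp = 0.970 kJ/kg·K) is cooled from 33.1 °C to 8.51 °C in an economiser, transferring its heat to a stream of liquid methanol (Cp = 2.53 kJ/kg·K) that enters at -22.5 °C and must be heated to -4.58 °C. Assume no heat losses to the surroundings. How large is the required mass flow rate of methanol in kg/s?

ṁ_c = 15.4 kg/s

Heat released by hot stream: Q = 29.3 × 0.970 × (33.1 − 8.51) = 698.87 kJ/s
Energy balance on cold side (adiabatic exchanger): Q = ṁ_c·Cp_c·(T_c,out − T_c,in)
ṁ_c = 698.87 / [2.53 × (-4.58 − -22.5)] = 15.415 kg/s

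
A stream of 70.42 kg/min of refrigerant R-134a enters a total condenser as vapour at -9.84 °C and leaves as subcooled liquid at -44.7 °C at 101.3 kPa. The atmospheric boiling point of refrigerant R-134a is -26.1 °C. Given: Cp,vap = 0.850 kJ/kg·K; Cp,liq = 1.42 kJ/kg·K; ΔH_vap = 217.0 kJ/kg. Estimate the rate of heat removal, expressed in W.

vapour -9.84→-26.1 °C: -13.821 kJ/kg
condensation at -26.1 °C: -217 kJ/kg
liquid -26.1→-44.7 °C: -26.412 kJ/kg
Δh = -13.821 + -217 + -26.412 = -257.23 kJ/kg
Q = ṁ·Δh = 70.42 kg/min × -257.23 kJ/kg = -18114 kJ/min
|Q| = 301.91 kW = 301910 W

Q_c = 302000 W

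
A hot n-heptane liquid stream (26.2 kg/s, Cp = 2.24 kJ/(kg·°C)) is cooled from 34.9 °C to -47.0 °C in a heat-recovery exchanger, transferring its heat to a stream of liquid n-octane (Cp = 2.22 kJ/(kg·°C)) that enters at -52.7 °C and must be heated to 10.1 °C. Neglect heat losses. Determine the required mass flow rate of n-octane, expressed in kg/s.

Heat released by hot stream: Q = 26.2 × 2.24 × (34.9 − -47.0) = 4806.5 kJ/s
Energy balance on cold side (adiabatic exchanger): Q = ṁ_c·Cp_c·(T_c,out − T_c,in)
ṁ_c = 4806.5 / [2.22 × (10.1 − -52.7)] = 34.476 kg/s

ṁ_c = 34.5 kg/s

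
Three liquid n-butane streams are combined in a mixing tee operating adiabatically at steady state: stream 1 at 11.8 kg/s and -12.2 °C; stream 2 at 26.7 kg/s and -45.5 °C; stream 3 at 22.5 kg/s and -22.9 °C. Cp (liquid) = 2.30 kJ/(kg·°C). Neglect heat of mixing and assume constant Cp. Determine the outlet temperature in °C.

Adiabatic, steady state ⇒ Σ ṁᵢCp,ᵢ(T_out − Tᵢ) = 0
Σ ṁᵢCp,ᵢTᵢ = 11.8×2.30×-12.2 + 26.7×2.30×-45.5 + 22.5×2.30×-22.9 = -4310.3
Σ ṁᵢCp,ᵢ = 11.8×2.30 + 26.7×2.30 + 22.5×2.30 = 140.3
T_out = -4310.3 / 140.3 = -30.722 °C

T_out = -30.7 °C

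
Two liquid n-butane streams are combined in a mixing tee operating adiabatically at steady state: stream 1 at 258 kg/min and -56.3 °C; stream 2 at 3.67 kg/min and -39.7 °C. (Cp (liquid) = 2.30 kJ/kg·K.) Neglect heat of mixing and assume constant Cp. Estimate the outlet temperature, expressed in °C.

Energy balance with Q = 0: Σ ṁᵢCp,ᵢ(T_out − Tᵢ) = 0
Σ ṁᵢCp,ᵢTᵢ = 258×2.30×-56.3 + 3.67×2.30×-39.7 = -33744
Σ ṁᵢCp,ᵢ = 258×2.30 + 3.67×2.30 = 601.84
T_out = -33744 / 601.84 = -56.067 °C

T_out = -56.1 °C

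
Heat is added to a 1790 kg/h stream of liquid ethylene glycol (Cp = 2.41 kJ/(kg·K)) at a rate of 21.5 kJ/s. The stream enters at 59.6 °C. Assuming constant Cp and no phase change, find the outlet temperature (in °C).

Q = 21.5 kJ/s = 77400 kJ/h
ΔT = Q/(ṁ·Cp) = 77400/(1790×2.41) = 17.942 K
T_out = 59.6 + 17.942 = 77.542 °C

T_out = 77.5 °C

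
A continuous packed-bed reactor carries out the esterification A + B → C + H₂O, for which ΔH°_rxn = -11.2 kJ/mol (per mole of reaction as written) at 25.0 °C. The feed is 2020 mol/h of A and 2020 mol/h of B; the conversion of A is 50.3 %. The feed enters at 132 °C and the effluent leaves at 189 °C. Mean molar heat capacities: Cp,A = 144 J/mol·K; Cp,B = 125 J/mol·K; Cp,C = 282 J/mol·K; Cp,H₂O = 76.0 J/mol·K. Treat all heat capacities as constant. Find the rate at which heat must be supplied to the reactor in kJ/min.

Q_in = 574 kJ/min

Extent of reaction ξ = 0.503 × 2020 = 1016.1 mol/h
Reaction term: ξ·ΔH°_rxn = 1016.1 × -11.2 = -11380 kJ/h
Sensible, feed 132→25 °C: -58142 kJ/h
Outlet flows (mol/h): A 1003.9, B 1003.9, C 1016.1, H₂O 1016.1
Sensible, products 25→189 °C: 103940 kJ/h
Q = ΔH = 34423 kJ/h = 9.562 kW
Heat supplied = 573.72 kJ/min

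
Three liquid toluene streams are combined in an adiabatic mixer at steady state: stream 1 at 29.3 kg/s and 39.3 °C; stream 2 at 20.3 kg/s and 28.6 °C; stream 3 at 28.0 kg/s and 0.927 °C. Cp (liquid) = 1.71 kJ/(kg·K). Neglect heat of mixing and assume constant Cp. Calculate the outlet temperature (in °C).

T_out = 22.7 °C

No heat crosses the boundary, so H_out = H_in.
Σ ṁᵢCp,ᵢTᵢ = 29.3×1.71×39.3 + 20.3×1.71×28.6 + 28.0×1.71×0.927 = 3006.2
Σ ṁᵢCp,ᵢ = 29.3×1.71 + 20.3×1.71 + 28.0×1.71 = 132.7
T_out = 3006.2 / 132.7 = 22.655 °C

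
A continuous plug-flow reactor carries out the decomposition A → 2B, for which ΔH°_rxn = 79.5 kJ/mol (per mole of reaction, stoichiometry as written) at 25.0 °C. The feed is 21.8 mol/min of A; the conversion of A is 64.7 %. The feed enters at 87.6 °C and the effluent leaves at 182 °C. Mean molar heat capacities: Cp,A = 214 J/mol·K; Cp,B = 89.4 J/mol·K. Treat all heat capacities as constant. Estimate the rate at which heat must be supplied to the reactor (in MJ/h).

Extent of reaction ξ = 0.647 × 21.8 = 14.105 mol/min
Reaction term: ξ·ΔH°_rxn = 14.105 × 79.5 = 1121.3 kJ/min
Sensible, feed 87.6→25 °C: -292.04 kJ/min
Outlet flows (mol/min): A 7.6954, B 28.209
Sensible, products 25→182 °C: 654.49 kJ/min
Q = ΔH = 1483.8 kJ/min = 24.729 kW
Heat supplied = 89.026 MJ/h

Q_in = 89.0 MJ/h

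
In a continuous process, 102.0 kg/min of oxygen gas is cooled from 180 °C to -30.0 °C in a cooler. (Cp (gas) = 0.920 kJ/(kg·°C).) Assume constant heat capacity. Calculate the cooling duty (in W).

Q_c = 328000 W

Q = ṁ·Cp·ΔT = 102.0 × 0.920 × (-30.0 − 180) = -19706 kJ/min
Converting: 19706 / 60 s = 328.44 kW
Cooling duty = 328440 W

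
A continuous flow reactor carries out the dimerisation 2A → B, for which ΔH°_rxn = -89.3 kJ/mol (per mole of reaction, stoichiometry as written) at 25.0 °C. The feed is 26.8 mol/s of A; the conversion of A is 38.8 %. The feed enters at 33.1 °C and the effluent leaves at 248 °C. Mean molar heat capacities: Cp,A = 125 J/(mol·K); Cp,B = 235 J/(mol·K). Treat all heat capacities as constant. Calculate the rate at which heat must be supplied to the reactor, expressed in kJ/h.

Extent of reaction ξ = 0.388 × 26.8 / 2 = 5.1992 mol/s
Reaction term: ξ·ΔH°_rxn = 5.1992 × -89.3 = -464.29 kJ/s
Sensible, feed 33.1→25 °C: -27.135 kJ/s
Outlet flows (mol/s): A 16.402, B 5.1992
Sensible, products 25→248 °C: 729.66 kJ/s
Q = ΔH = 238.24 kJ/s = 238.24 kW
Heat supplied = 857650 kJ/h

Q_in = 858000 kJ/h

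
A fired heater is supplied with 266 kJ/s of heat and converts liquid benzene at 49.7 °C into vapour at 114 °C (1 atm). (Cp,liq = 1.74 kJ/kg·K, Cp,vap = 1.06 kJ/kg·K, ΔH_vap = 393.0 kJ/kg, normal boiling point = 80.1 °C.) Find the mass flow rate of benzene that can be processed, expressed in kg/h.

Δh = 1.74×(80.1−49.7) + 393.0 + 1.06×(114−80.1) = 481.83 kJ/kg
Q = 266 kJ/s = 266 kJ/s = 957600 kJ/h
ṁ = Q/Δh = 957600 / 481.83 = 1987.4 kg/h

ṁ = 1990 kg/h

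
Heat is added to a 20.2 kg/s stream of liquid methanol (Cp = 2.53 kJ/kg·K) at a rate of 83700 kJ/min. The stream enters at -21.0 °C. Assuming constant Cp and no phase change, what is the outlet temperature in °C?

Q = 83700 kJ/min = 1395 kJ/s
ΔT = Q/(ṁ·Cp) = 1395/(20.2×2.53) = 27.296 K
T_out = -21.0 + 27.296 = 6.2962 °C

T_out = 6.30 °C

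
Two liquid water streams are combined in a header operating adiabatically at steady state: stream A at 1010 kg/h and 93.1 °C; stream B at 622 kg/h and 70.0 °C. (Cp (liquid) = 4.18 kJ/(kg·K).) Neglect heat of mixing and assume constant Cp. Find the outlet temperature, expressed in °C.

No heat crosses the boundary, so H_out = H_in.
Σ ṁᵢCp,ᵢTᵢ = 1010×4.18×93.1 + 622×4.18×70.0 = 575050
Σ ṁᵢCp,ᵢ = 1010×4.18 + 622×4.18 = 6821.8
T_out = 575050 / 6821.8 = 84.296 °C

T_out = 84.3 °C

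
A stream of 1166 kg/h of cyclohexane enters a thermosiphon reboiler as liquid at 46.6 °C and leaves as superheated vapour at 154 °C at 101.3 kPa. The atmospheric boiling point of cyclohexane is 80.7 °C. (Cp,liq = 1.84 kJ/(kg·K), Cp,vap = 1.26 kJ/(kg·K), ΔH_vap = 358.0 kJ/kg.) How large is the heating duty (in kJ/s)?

Q = 166 kJ/s

liquid 46.6→80.7 °C: 62.744 kJ/kg
vaporisation at 80.7 °C: 358 kJ/kg
vapour 80.7→154 °C: 92.358 kJ/kg
Δh = 62.744 + 358 + 92.358 = 513.1 kJ/kg
Q = ṁ·Δh = 1166 kg/h × 513.1 kJ/kg = 598280 kJ/h
|Q| = 166.19 kW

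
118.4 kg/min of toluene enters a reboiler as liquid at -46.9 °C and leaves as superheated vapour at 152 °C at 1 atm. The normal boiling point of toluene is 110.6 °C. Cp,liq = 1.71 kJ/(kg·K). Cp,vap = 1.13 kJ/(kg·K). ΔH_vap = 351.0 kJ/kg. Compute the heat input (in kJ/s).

liquid -46.9→110.6 °C: 269.32 kJ/kg
vaporisation at 110.6 °C: 351 kJ/kg
vapour 110.6→152 °C: 46.782 kJ/kg
Δh = 269.32 + 351 + 46.782 = 667.11 kJ/kg
Q = ṁ·Δh = 118.4 kg/min × 667.11 kJ/kg = 78985 kJ/min
|Q| = 1316.4 kW

Q = 1320 kJ/s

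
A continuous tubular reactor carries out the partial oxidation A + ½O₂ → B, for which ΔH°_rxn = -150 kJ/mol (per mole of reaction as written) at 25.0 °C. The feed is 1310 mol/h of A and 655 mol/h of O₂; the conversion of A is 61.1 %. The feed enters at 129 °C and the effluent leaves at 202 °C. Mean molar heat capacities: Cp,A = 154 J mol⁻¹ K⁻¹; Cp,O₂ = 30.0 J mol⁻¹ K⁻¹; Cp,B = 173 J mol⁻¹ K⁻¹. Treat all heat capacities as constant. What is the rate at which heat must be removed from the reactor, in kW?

Extent of reaction ξ = 0.611 × 1310 = 800.41 mol/h
Reaction term: ξ·ΔH°_rxn = 800.41 × -150 = -120060 kJ/h
Sensible, feed 129→25 °C: -23025 kJ/h
Outlet flows (mol/h): A 509.59, O₂ 254.8, B 800.41
Sensible, products 25→202 °C: 39753 kJ/h
Q = ΔH = -103330 kJ/h = -28.704 kW
Heat removed = 28.704 kW

Q_out = 28.7 kW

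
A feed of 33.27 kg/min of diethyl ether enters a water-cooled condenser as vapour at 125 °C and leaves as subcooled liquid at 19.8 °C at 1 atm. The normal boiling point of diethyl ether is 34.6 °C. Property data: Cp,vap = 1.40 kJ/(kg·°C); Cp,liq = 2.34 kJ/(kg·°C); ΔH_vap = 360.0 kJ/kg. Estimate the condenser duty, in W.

Q_c = 289000 W

vapour 125→34.6 °C: -126.56 kJ/kg
condensation at 34.6 °C: -360 kJ/kg
liquid 34.6→19.8 °C: -34.632 kJ/kg
Δh = -126.56 + -360 + -34.632 = -521.19 kJ/kg
Q = ṁ·Δh = 33.27 kg/min × -521.19 kJ/kg = -17340 kJ/min
|Q| = 289 kW = 289000 W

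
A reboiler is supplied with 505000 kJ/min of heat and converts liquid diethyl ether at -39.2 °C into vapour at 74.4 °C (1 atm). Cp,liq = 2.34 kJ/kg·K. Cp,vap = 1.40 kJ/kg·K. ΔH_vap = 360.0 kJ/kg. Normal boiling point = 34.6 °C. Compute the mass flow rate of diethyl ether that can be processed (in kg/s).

Δh = 2.34×(34.6−-39.2) + 360.0 + 1.40×(74.4−34.6) = 588.41 kJ/kg
Q = 505000 kJ/min = 8416.7 kJ/s = 8416.7 kJ/s
ṁ = Q/Δh = 8416.7 / 588.41 = 14.304 kg/s

ṁ = 14.3 kg/s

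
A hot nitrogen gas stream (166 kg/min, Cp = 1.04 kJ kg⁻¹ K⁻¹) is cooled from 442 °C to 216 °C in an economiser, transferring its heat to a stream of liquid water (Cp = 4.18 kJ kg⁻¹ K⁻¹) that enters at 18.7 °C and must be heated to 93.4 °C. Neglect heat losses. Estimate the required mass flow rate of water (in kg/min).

ṁ_c = 125 kg/min

Heat released by hot stream: Q = 166 × 1.04 × (442 − 216) = 39017 kJ/min
Energy balance on cold side (adiabatic exchanger): Q = ṁ_c·Cp_c·(T_c,out − T_c,in)
ṁ_c = 39017 / [4.18 × (93.4 − 18.7)] = 124.95 kg/min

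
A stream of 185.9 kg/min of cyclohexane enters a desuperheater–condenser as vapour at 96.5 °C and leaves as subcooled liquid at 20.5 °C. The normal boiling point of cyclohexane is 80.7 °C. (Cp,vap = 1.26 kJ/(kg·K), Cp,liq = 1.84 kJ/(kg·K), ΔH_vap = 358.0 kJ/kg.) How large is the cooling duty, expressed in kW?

vapour 96.5→80.7 °C: -19.908 kJ/kg
condensation at 80.7 °C: -358 kJ/kg
liquid 80.7→20.5 °C: -110.77 kJ/kg
Δh = -19.908 + -358 + -110.77 = -488.68 kJ/kg
Q = ṁ·Δh = 185.9 kg/min × -488.68 kJ/kg = -90845 kJ/min
|Q| = 1514.1 kW

Q_c = 1510 kW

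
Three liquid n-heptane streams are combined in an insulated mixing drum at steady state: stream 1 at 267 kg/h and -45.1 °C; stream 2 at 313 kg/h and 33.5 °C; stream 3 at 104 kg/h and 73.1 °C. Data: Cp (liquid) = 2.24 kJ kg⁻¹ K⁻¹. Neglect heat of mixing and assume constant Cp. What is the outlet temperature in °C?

No heat crosses the boundary, so H_out = H_in.
T_out = Σ ṁᵢCp,ᵢTᵢ / Σ ṁᵢCp,ᵢ
      = 13543 / 1532.2 = 8.8395 °C

T_out = 8.84 °C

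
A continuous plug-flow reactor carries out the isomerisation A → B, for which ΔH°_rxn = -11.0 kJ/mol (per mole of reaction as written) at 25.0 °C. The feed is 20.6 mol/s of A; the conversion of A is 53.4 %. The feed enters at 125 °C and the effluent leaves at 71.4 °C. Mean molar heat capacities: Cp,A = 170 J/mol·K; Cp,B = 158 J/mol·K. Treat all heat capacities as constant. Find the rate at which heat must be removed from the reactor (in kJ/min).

Extent of reaction ξ = 0.534 × 20.6 = 11 mol/s
Reaction term: ξ·ΔH°_rxn = 11 × -11.0 = -121 kJ/s
Sensible, feed 125→25 °C: -350.2 kJ/s
Outlet flows (mol/s): A 9.5996, B 11
Sensible, products 25→71.4 °C: 156.37 kJ/s
Q = ΔH = -314.84 kJ/s = -314.84 kW
Heat removed = 18890 kJ/min

Q_out = 18900 kJ/min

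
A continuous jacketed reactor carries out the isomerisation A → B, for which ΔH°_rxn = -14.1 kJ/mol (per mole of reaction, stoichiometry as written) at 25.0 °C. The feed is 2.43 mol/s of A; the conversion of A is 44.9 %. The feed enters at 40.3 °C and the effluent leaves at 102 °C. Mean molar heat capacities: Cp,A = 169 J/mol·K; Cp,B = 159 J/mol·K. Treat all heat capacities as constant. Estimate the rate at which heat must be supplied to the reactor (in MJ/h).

Extent of reaction ξ = 0.449 × 2.43 = 1.0911 mol/s
Reaction term: ξ·ΔH°_rxn = 1.0911 × -14.1 = -15.384 kJ/s
Sensible, feed 40.3→25 °C: -6.2833 kJ/s
Outlet flows (mol/s): A 1.3389, B 1.0911
Sensible, products 25→102 °C: 30.781 kJ/s
Q = ΔH = 9.1141 kJ/s = 9.1141 kW
Heat supplied = 32.811 MJ/h

Q_in = 32.8 MJ/h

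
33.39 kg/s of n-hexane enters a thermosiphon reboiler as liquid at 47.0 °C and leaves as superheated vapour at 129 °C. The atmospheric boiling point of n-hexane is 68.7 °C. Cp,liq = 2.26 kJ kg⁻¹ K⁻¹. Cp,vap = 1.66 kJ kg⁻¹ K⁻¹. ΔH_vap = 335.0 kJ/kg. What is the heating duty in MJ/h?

Q = 58200 MJ/h

liquid 47.0→68.7 °C: 49.042 kJ/kg
vaporisation at 68.7 °C: 335 kJ/kg
vapour 68.7→129 °C: 100.1 kJ/kg
Δh = 49.042 + 335 + 100.1 = 484.14 kJ/kg
Q = ṁ·Δh = 33.39 kg/s × 484.14 kJ/kg = 16165 kJ/s
|Q| = 16165 kW = 58196 MJ/h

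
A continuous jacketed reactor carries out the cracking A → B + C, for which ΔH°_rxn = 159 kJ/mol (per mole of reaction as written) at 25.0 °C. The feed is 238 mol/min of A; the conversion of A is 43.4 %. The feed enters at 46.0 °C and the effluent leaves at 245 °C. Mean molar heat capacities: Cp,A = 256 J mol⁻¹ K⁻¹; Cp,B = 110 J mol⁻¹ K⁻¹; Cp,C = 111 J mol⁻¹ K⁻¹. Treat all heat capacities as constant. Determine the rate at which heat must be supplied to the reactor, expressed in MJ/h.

Q_in = 1670 MJ/h

Extent of reaction ξ = 0.434 × 238 = 103.29 mol/min
Reaction term: ξ·ΔH°_rxn = 103.29 × 159 = 16423 kJ/min
Sensible, feed 46.0→25 °C: -1279.5 kJ/min
Outlet flows (mol/min): A 134.71, B 103.29, C 103.29
Sensible, products 25→245 °C: 12609 kJ/min
Q = ΔH = 27753 kJ/min = 462.55 kW
Heat supplied = 1665.2 MJ/h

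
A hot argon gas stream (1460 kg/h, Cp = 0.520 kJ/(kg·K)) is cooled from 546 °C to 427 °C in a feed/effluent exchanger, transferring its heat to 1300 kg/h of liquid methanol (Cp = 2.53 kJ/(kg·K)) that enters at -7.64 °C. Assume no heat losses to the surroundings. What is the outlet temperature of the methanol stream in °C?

Heat released by hot stream: Q = 1460 × 0.520 × (546 − 427) = 90345 kJ/h
Energy balance on cold side (adiabatic exchanger): Q = ṁ_c·Cp_c·(T_c,out − T_c,in)
T_c,out = -7.64 + 90345/(1300 × 2.53) = 19.829 °C

T_c,out = 19.8 °C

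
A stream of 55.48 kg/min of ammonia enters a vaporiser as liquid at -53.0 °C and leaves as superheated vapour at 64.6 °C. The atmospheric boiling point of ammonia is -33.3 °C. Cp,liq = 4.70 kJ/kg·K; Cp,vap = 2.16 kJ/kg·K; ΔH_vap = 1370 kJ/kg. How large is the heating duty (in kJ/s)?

liquid -53.0→-33.3 °C: 92.59 kJ/kg
vaporisation at -33.3 °C: 1370 kJ/kg
vapour -33.3→64.6 °C: 211.46 kJ/kg
Δh = 92.59 + 1370 + 211.46 = 1674.1 kJ/kg
Q = ṁ·Δh = 55.48 kg/min × 1674.1 kJ/kg = 92877 kJ/min
|Q| = 1547.9 kW

Q = 1550 kJ/s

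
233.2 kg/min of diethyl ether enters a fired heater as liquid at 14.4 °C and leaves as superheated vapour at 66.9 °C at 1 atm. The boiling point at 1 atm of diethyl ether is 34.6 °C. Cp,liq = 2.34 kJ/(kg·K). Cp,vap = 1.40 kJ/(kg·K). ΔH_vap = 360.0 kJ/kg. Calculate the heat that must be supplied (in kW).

liquid 14.4→34.6 °C: 47.268 kJ/kg
vaporisation at 34.6 °C: 360 kJ/kg
vapour 34.6→66.9 °C: 45.22 kJ/kg
Δh = 47.268 + 360 + 45.22 = 452.49 kJ/kg
Q = ṁ·Δh = 233.2 kg/min × 452.49 kJ/kg = 105520 kJ/min
|Q| = 1758.7 kW

Q = 1760 kW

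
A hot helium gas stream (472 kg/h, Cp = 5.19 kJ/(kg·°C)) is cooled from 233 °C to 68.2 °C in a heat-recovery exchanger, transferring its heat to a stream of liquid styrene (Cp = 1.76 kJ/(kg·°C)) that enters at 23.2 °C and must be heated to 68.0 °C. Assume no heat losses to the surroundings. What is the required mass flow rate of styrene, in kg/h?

ṁ_c = 5120 kg/h

Heat released by hot stream: Q = 472 × 5.19 × (233 − 68.2) = 403710 kJ/h
Energy balance on cold side (adiabatic exchanger): Q = ṁ_c·Cp_c·(T_c,out − T_c,in)
ṁ_c = 403710 / [1.76 × (68.0 − 23.2)] = 5120.1 kg/h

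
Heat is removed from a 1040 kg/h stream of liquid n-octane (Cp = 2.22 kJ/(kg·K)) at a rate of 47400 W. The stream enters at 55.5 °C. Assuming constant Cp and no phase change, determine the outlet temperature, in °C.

Q = 47400 W = 170640 kJ/h
ΔT = Q/(ṁ·Cp) = 170640/(1040×2.22) = 73.909 K
T_out = 55.5 − 73.909 = -18.409 °C

T_out = -18.4 °C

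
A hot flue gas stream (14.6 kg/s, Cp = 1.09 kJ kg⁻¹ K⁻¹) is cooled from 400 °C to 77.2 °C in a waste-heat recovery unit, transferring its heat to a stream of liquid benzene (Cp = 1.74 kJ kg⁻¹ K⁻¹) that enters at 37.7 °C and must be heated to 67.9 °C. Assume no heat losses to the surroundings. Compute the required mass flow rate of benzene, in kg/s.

ṁ_c = 97.8 kg/s

Heat released by hot stream: Q = 14.6 × 1.09 × (400 − 77.2) = 5137 kJ/s
Energy balance on cold side (adiabatic exchanger): Q = ṁ_c·Cp_c·(T_c,out − T_c,in)
ṁ_c = 5137 / [1.74 × (67.9 − 37.7)] = 97.759 kg/s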